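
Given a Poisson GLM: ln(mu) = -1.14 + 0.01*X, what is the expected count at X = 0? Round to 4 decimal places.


eta = -1.14 + 0.01 * 0 = -1.1400.
mu = exp(-1.1400) = 0.3198.

0.3198


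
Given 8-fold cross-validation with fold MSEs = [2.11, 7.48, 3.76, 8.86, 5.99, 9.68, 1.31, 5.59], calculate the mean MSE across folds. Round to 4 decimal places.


Total MSE across folds = 44.7800.
CV-MSE = 44.7800/8 = 5.5975.

5.5975


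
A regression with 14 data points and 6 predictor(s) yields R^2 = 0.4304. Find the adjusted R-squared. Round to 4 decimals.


Using the formula:
(1 - 0.4304) = 0.5696.
Multiply by 13/7: 0.5696 * 13 = 7.4048, then 7.4048 / 7 = 1.0578.
Adj R^2 = 1 - 1.0578 = -0.0578.

-0.0578


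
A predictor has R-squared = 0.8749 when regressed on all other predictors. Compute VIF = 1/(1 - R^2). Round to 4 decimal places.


VIF = 1 / (1 - 0.8749).
= 1 / 0.1251 = 7.9936.

7.9936


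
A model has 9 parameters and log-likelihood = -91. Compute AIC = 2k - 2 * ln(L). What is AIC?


Compute:
2k = 2*9 = 18.
-2*loglik = -2*(-91) = 182.
AIC = 18 + 182 = 200.

200


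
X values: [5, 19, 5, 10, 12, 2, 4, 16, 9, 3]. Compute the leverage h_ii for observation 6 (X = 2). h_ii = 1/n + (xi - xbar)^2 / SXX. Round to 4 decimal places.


Mean of X: xbar = 8.5000.
SXX = 298.5000.
For X = 2: h = 1/10 + (2 - 8.5000)^2/298.5000 = 0.2415.

0.2415


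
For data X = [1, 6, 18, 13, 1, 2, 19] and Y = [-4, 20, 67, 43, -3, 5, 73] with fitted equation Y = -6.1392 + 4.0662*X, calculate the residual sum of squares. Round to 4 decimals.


For each point, residual = actual - predicted.
Residuals: [-1.9270, 1.7420, -0.0524, -3.7214, -0.9270, 3.0068, 1.8814].
Sum of squared residuals = 34.0393.

34.0393


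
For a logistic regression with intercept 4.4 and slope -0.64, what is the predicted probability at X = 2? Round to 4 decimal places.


z = 4.4 + -0.64 * 2 = 3.1200.
Sigmoid: P = 1 / (1 + exp(-3.1200)) = 0.9577.

0.9577


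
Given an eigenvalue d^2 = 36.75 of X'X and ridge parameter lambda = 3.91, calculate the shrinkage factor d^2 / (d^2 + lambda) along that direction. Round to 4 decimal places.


d^2 + lambda = 36.75 + 3.91 = 40.6600.
Shrinkage factor = 36.75/40.6600 = 0.9038.

0.9038


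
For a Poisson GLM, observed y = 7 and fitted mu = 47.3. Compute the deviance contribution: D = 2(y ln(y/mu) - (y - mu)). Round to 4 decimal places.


Compute y*ln(y/mu) = 7*ln(7/47.3) = 7*-1.910600 = -13.374200.
y - mu = -40.3.
D = 2*(-13.374200 - (-40.3)) = 53.851600, which rounds to 53.8516.

53.8516


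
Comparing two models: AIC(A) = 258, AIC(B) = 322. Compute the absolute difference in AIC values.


Absolute difference = |258 - 322| = 64.
The model with lower AIC (A) is preferred.

64


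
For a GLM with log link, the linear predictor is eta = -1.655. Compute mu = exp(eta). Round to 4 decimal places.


The inverse log link gives:
mu = exp(-1.655) = 0.1911.

0.1911


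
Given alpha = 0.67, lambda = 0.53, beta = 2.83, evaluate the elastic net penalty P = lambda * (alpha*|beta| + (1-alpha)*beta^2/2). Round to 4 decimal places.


Compute:
L1 = 0.67 * 2.83 = 1.8961.
L2 = 0.33 * 2.83^2 / 2 = 1.3215.
Penalty = 0.53 * (1.8961 + 1.3215) = 1.7053.

1.7053


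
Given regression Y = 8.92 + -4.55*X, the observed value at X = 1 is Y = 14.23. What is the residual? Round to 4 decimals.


Compute yhat = 8.92 + (-4.55)(1) = 4.3700.
Residual = actual - predicted = 14.23 - 4.3700 = 9.8600.

9.8600


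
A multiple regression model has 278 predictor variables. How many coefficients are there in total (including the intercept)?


Total coefficients = number of predictors + 1 (for the intercept).
= 278 + 1 = 279.

279


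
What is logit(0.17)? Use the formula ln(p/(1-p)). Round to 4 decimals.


1 - p = 0.83.
p/(1-p) = 0.2048.
logit = ln(0.2048) = -1.5856.

-1.5856


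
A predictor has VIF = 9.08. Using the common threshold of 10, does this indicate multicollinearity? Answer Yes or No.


The threshold is 10.
VIF = 9.08 is < 10.
Multicollinearity indication: No.

No


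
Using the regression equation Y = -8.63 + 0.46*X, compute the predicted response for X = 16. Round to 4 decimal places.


Predicted value:
Y = -8.63 + (0.46)(16) = -8.63 + 7.3600 = -1.2700.

-1.2700


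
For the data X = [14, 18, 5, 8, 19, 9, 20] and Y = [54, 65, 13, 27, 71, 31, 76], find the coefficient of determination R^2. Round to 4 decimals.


Fit the OLS line: b0 = -5.9867, b1 = 4.0743.
SSres = 16.8117.
SStot = 3592.8571.
R^2 = 1 - 16.8117/3592.8571 = 0.9953.

0.9953


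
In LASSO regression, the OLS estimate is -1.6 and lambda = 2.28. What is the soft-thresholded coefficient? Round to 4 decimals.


Check: |-1.6| = 1.6 vs lambda = 2.28.
Since |beta| <= lambda, the coefficient is set to 0.
Soft-thresholded coefficient = 0.0000.

0.0000


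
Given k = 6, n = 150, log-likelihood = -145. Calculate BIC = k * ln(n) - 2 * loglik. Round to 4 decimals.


k * ln(n) = 6 * ln(150) = 6 * 5.010635 = 30.063810.
-2 * loglik = -2 * (-145) = 290.
BIC = 30.063810 + 290 = 320.063810, which rounds to 320.0638.

320.0638


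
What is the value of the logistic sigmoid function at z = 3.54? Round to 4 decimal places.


Compute exp(-3.5400) = 0.0290.
Sigmoid = 1 / (1 + 0.0290) = 1 / 1.0290 = 0.9718.

0.9718


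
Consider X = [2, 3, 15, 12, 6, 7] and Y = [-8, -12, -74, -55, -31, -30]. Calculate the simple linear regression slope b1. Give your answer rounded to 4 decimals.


The sample means are xbar = 7.5000 and ybar = -35.0000.
Compute S_xx = 129.5000 and S_xy = -643.0000.
Slope b1 = S_xy / S_xx = -643.0000 / 129.5000 = -4.9653.

-4.9653


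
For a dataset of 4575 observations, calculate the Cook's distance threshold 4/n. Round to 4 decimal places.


The threshold is 4/n.
4/4575 = 0.0009.

0.0009


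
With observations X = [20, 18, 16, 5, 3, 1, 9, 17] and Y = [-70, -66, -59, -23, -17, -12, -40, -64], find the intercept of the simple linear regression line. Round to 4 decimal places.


The slope is b1 = -3.1735.
Sample means are xbar = 11.1250 and ybar = -43.8750.
Intercept: b0 = -43.8750 - (-3.1735)(11.1250) = -8.5701.

-8.5701


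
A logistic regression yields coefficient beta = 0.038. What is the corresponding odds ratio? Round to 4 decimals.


Odds ratio = exp(beta) = exp(0.038).
= 1.0387.

1.0387


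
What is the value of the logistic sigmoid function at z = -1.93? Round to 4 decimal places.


exp(1.9300) = 6.8895.
1 + exp(-z) = 7.8895.
sigmoid = 1/7.8895 = 0.1268.

0.1268


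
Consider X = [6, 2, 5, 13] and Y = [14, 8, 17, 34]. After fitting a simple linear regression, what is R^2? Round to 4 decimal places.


After computing the OLS fit (b0=3.0000, b1=2.3462):
SSres = 14.9615, SStot = 372.7500.
R^2 = 1 - 14.9615/372.7500 = 0.9599.

0.9599


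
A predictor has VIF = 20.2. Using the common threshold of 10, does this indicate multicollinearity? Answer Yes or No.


Check: VIF = 20.2 vs threshold = 10.
Since 20.2 >= 10, the answer is Yes.

Yes


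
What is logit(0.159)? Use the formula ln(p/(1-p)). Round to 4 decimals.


1 - p = 0.841.
p/(1-p) = 0.1891.
logit = ln(0.1891) = -1.6657.

-1.6657


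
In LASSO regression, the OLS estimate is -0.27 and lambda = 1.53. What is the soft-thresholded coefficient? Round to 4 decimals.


|beta_OLS| = 0.27.
lambda = 1.53.
Since |beta| <= lambda, the coefficient is set to 0.
Result = 0.0000.

0.0000


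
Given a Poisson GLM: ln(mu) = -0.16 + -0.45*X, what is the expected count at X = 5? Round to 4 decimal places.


Compute eta = -0.16 + -0.45 * 5 = -2.4100.
Apply inverse link: mu = e^-2.4100 = 0.0898.

0.0898


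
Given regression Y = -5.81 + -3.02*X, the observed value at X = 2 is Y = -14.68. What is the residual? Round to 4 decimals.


Fitted value at X = 2 is yhat = -5.81 + -3.02*2 = -11.8500.
Residual = -14.68 - -11.8500 = -2.8300.

-2.8300


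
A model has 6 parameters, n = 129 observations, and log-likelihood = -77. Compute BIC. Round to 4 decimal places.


Compute k*ln(n) = 6*ln(129) = 6*4.859812 = 29.158872.
Then -2*loglik = 154.
BIC = 29.158872 + 154 = 183.158872, which rounds to 183.1589.

183.1589


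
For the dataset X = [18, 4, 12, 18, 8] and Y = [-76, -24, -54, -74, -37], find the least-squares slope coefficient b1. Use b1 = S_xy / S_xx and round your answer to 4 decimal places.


The sample means are xbar = 12.0000 and ybar = -53.0000.
Compute S_xx = 152.0000 and S_xy = -560.0000.
Slope b1 = S_xy / S_xx = -560.0000 / 152.0000 = -3.6842.

-3.6842


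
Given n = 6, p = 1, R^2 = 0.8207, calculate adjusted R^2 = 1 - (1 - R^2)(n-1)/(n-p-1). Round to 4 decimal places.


Using the formula:
(1 - 0.8207) = 0.1793.
Multiply by 5/4: 0.1793 * 5 = 0.8965, then 0.8965 / 4 = 0.2241.
Adj R^2 = 1 - 0.2241 = 0.7759.

0.7759


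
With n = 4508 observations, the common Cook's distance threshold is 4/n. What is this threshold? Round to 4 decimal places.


The threshold is 4/n.
4/4508 = 0.0009.

0.0009


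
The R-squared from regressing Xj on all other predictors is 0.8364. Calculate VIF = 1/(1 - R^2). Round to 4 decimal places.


Denominator: 1 - 0.8364 = 0.1636.
VIF = 1 / 0.1636 = 6.1125.

6.1125


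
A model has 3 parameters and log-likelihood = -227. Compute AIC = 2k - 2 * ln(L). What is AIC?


AIC = 2k - 2*loglik = 2(3) - 2(-227).
= 6 + 454 = 460.

460


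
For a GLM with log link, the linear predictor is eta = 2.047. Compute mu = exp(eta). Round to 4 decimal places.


The inverse log link gives:
mu = exp(2.047) = 7.7446.

7.7446


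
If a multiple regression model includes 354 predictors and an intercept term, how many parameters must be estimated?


Each predictor gets one coefficient, plus one intercept.
Total parameters = 354 + 1 = 355.

355


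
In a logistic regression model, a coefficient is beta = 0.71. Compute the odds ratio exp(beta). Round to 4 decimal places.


Odds ratio = exp(beta) = exp(0.71).
= 2.0340.

2.0340


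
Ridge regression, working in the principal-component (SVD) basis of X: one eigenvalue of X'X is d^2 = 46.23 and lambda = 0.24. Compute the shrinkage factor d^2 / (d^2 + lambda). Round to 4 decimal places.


Denominator = d^2 + lambda = 46.23 + 0.24 = 46.4700.
Shrinkage = 46.23 / 46.4700 = 0.9948.

0.9948


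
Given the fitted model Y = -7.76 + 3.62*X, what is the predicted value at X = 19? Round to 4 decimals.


Predicted value:
Y = -7.76 + (3.62)(19) = -7.76 + 68.7800 = 61.0200.

61.0200


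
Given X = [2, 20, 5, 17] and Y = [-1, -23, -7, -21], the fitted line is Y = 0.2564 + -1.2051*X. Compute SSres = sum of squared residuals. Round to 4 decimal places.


Compute predicted values, then residuals = yi - yhat_i.
Residuals: [1.1538, 0.8456, -1.2309, -0.7697].
SSres = sum(residual^2) = 4.1538.

4.1538


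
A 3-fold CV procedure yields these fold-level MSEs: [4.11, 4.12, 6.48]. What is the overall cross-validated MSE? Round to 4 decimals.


Sum of fold MSEs = 14.7100.
Average = 14.7100 / 3 = 4.9033.

4.9033


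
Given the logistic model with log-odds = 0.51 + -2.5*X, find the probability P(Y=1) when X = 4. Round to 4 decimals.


Compute z = 0.51 + (-2.5)(4) = -9.4900.
exp(-z) = 13226.7953.
P = 1/(1 + 13226.7953) = 0.0001.

0.0001


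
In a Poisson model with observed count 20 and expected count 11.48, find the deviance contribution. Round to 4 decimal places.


Compute y*ln(y/mu) = 20*ln(20/11.48) = 20*0.555126 = 11.102520.
y - mu = 8.52.
D = 2*(11.102520 - (8.52)) = 5.165040, which rounds to 5.1650.

5.1650


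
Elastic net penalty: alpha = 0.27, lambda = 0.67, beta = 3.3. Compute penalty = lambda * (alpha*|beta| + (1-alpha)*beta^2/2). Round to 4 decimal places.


Compute:
L1 = 0.27 * 3.3 = 0.8910.
L2 = 0.73 * 3.3^2 / 2 = 3.9749.
Penalty = 0.67 * (0.8910 + 3.9749) = 3.2601.

3.2601


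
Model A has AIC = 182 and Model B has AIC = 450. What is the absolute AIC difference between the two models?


Compute |182 - 450| = 268.
Model A has the smaller AIC.

268


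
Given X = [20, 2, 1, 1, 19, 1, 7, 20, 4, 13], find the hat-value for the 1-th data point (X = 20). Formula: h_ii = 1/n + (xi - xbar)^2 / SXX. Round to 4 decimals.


Mean of X: xbar = 8.8000.
SXX = 627.6000.
For X = 20: h = 1/10 + (20 - 8.8000)^2/627.6000 = 0.2999.

0.2999


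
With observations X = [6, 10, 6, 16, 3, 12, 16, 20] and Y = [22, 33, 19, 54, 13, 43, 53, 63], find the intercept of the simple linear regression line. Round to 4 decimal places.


First find the slope: b1 = 3.1008.
Means: xbar = 11.1250, ybar = 37.5000.
b0 = ybar - b1 * xbar = 37.5000 - 3.1008 * 11.1250 = 3.0041.

3.0041


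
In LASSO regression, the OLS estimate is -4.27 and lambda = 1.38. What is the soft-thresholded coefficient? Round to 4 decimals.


Absolute value: |-4.27| = 4.27.
Compare to lambda = 1.38.
Since |beta| > lambda, coefficient = sign(beta)*(|beta| - lambda) = -2.8900.

-2.8900


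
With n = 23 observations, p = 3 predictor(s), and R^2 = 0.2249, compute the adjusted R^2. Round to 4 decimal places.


Plug in: Adj R^2 = 1 - (1 - 0.2249) * 22/19.
= 1 - 0.7751 * 22/19
= 1 - 17.0522 / 19
= 1 - 0.8975 = 0.1025.

0.1025


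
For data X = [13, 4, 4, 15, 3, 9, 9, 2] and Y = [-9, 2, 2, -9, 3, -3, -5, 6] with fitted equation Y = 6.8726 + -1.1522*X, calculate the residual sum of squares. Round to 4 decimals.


For each point, residual = actual - predicted.
Residuals: [-0.8940, -0.2638, -0.2638, 1.4104, -0.4160, 0.4972, -1.5028, 1.4318].
Sum of squared residuals = 7.6564.

7.6564


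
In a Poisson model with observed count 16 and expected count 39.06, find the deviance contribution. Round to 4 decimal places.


Compute y*ln(y/mu) = 16*ln(16/39.06) = 16*-0.892510 = -14.280160.
y - mu = -23.06.
D = 2*(-14.280160 - (-23.06)) = 17.559680, which rounds to 17.5597.

17.5597


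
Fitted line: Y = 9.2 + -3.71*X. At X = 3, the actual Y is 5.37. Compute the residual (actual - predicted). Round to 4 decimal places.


Fitted value at X = 3 is yhat = 9.2 + -3.71*3 = -1.9300.
Residual = 5.37 - -1.9300 = 7.3000.

7.3000


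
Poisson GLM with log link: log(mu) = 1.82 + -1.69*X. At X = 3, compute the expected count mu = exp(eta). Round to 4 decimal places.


eta = 1.82 + -1.69 * 3 = -3.2500.
mu = exp(-3.2500) = 0.0388.

0.0388


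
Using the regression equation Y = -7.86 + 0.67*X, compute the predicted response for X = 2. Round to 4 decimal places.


Plug X = 2 into Y = -7.86 + 0.67*X:
Y = -7.86 + 1.3400 = -6.5200.

-6.5200


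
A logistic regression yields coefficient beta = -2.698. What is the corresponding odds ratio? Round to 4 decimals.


Odds ratio = exp(beta) = exp(-2.698).
= 0.0673.

0.0673


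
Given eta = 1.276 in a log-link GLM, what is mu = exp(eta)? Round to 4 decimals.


The inverse log link gives:
mu = exp(1.276) = 3.5823.

3.5823


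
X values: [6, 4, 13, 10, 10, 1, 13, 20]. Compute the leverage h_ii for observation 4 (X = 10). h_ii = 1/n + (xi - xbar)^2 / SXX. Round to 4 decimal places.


Compute xbar = 9.6250 with n = 8 observations.
SXX = 249.8750.
Leverage = 1/8 + (10 - 9.6250)^2/249.8750 = 0.1256.

0.1256


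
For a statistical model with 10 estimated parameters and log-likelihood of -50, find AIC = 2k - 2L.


AIC = 2*10 - 2*(-50).
= 20 + 100 = 120.

120


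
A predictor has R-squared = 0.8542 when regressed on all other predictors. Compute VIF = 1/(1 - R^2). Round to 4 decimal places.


VIF = 1 / (1 - 0.8542).
= 1 / 0.1458 = 6.8587.

6.8587


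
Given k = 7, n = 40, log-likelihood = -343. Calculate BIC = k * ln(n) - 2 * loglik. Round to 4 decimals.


Compute k*ln(n) = 7*ln(40) = 7*3.688879 = 25.822153.
Then -2*loglik = 686.
BIC = 25.822153 + 686 = 711.822153, which rounds to 711.8222.

711.8222


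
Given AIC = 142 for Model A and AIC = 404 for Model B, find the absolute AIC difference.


Absolute difference = |142 - 404| = 262.
The model with lower AIC (A) is preferred.

262


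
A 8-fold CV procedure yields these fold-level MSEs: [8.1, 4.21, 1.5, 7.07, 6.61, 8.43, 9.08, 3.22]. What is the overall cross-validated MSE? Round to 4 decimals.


Total MSE across folds = 48.2200.
CV-MSE = 48.2200/8 = 6.0275.

6.0275


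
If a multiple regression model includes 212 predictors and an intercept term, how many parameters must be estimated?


Including the intercept, the model has 212 predictor coefficients + 1 intercept.
Total = 213.

213


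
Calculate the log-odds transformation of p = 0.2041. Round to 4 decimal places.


The odds are p/(1-p) = 0.2041 / 0.7959 = 0.2564.
logit(p) = ln(0.2564) = -1.3609.

-1.3609


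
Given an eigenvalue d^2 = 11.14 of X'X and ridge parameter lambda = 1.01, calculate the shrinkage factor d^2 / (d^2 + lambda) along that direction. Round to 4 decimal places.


Denominator = d^2 + lambda = 11.14 + 1.01 = 12.1500.
Shrinkage = 11.14 / 12.1500 = 0.9169.

0.9169


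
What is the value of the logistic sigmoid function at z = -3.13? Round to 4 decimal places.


First, exp(3.1300) = 22.8740.
Then sigma(z) = 1/(1 + 22.8740) = 0.0419.

0.0419


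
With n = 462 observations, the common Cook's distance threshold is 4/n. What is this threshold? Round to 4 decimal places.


Cook's distance cutoff = 4/n = 4/462.
= 0.0087.

0.0087


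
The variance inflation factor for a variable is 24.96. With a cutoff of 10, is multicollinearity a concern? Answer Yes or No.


Compare VIF = 24.96 to the threshold of 10.
24.96 >= 10, so the answer is Yes.

Yes


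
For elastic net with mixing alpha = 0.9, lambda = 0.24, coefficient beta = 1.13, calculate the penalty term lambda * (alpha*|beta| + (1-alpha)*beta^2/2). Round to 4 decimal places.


alpha * |beta| = 0.9 * 1.13 = 1.0170.
(1-alpha) * beta^2/2 = 0.1 * 1.2769/2 = 0.0638.
Total = 0.24 * (1.0170 + 0.0638) = 0.2594.

0.2594


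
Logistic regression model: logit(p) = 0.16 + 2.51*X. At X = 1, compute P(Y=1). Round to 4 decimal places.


Compute z = 0.16 + (2.51)(1) = 2.6700.
exp(-z) = 0.0693.
P = 1/(1 + 0.0693) = 0.9352.

0.9352


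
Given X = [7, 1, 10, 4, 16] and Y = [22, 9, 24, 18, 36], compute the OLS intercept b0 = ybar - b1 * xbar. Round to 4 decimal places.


The slope is b1 = 1.6712.
Sample means are xbar = 7.6000 and ybar = 21.8000.
Intercept: b0 = 21.8000 - (1.6712)(7.6000) = 9.0991.

9.0991


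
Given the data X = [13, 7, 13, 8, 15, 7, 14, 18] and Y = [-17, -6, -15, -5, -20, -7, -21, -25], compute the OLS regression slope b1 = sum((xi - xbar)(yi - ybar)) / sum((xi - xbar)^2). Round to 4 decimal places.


The sample means are xbar = 11.8750 and ybar = -14.5000.
Compute S_xx = 116.8750 and S_xy = -213.5000.
Slope b1 = S_xy / S_xx = -213.5000 / 116.8750 = -1.8267.

-1.8267


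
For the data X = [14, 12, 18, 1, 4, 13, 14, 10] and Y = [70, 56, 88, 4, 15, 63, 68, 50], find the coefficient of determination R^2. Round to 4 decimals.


The fitted line is Y = -2.6309 + 5.0587*X.
SSres = 21.2370, SStot = 5689.5000.
R^2 = 1 - SSres/SStot = 0.9963.

0.9963


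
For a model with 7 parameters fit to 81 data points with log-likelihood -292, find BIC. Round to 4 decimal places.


Compute k*ln(n) = 7*ln(81) = 7*4.394449 = 30.761143.
Then -2*loglik = 584.
BIC = 30.761143 + 584 = 614.761143, which rounds to 614.7611.

614.7611


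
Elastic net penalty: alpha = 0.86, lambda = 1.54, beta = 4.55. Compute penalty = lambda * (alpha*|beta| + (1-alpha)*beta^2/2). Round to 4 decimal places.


Compute:
L1 = 0.86 * 4.55 = 3.9130.
L2 = 0.14 * 4.55^2 / 2 = 1.4492.
Penalty = 1.54 * (3.9130 + 1.4492) = 8.2577.

8.2577


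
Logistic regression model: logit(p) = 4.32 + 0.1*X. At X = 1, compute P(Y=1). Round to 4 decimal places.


z = 4.32 + 0.1 * 1 = 4.4200.
Sigmoid: P = 1 / (1 + exp(-4.4200)) = 0.9881.

0.9881


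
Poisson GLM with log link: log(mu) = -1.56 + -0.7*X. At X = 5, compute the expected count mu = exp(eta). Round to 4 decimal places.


Linear predictor: eta = -1.56 + (-0.7)(5) = -5.0600.
Expected count: mu = exp(-5.0600) = 0.0063.

0.0063


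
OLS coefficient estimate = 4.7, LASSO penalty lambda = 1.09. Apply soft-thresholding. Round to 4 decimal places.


|beta_OLS| = 4.7.
lambda = 1.09.
Since |beta| > lambda, coefficient = sign(beta)*(|beta| - lambda) = 3.6100.
Result = 3.6100.

3.6100


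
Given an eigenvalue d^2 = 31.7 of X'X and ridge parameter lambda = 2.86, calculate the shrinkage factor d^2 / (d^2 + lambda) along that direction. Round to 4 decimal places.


Compute the denominator: 31.7 + 2.86 = 34.5600.
Shrinkage factor = 31.7 / 34.5600 = 0.9172.

0.9172


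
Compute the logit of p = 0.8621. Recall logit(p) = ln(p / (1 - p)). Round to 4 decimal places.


1 - p = 0.1379.
p/(1-p) = 6.2516.
logit = ln(6.2516) = 1.8328.

1.8328


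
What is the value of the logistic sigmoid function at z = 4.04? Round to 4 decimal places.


Compute exp(-4.0400) = 0.0176.
Sigmoid = 1 / (1 + 0.0176) = 1 / 1.0176 = 0.9827.

0.9827


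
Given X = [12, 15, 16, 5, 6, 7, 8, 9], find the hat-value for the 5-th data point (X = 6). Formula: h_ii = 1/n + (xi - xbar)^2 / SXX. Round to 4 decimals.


Compute xbar = 9.7500 with n = 8 observations.
SXX = 119.5000.
Leverage = 1/8 + (6 - 9.7500)^2/119.5000 = 0.2427.

0.2427


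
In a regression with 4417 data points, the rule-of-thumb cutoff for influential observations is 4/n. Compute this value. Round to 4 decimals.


Using the rule of thumb:
Threshold = 4 / 4417 = 0.0009.

0.0009


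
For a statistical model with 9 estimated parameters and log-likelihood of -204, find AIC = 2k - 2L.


AIC = 2*9 - 2*(-204).
= 18 + 408 = 426.

426


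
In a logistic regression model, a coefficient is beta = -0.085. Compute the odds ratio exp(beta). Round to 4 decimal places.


The odds ratio is computed as:
OR = e^(-0.085) = 0.9185.

0.9185


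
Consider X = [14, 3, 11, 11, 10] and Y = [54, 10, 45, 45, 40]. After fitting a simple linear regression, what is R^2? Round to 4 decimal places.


Fit the OLS line: b0 = -1.5150, b1 = 4.1138.
SSres = 8.3353.
SStot = 1138.8000.
R^2 = 1 - 8.3353/1138.8000 = 0.9927.

0.9927


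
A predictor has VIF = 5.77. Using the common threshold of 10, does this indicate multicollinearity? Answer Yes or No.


Compare VIF = 5.77 to the threshold of 10.
5.77 < 10, so the answer is No.

No


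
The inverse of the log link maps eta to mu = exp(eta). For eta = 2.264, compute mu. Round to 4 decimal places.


mu = exp(eta) = exp(2.264).
= 9.6215.

9.6215


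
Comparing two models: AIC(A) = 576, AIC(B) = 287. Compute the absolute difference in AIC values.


Absolute difference = |576 - 287| = 289.
The model with lower AIC (B) is preferred.

289


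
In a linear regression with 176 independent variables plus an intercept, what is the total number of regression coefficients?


Each predictor gets one coefficient, plus one intercept.
Total parameters = 176 + 1 = 177.

177


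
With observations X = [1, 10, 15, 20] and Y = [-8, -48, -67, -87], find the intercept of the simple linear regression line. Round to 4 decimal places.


First find the slope: b1 = -4.1523.
Means: xbar = 11.5000, ybar = -52.5000.
b0 = ybar - b1 * xbar = -52.5000 - -4.1523 * 11.5000 = -4.7487.

-4.7487


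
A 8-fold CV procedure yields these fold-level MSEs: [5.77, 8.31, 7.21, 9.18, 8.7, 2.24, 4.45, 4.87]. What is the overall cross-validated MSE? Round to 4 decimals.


Total MSE across folds = 50.7300.
CV-MSE = 50.7300/8 = 6.3413.

6.3413


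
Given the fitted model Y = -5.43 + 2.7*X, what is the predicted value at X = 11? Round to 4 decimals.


Predicted value:
Y = -5.43 + (2.7)(11) = -5.43 + 29.7000 = 24.2700.

24.2700


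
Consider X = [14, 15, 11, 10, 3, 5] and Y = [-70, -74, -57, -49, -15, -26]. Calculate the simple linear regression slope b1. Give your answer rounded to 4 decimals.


The sample means are xbar = 9.6667 and ybar = -48.5000.
Compute S_xx = 115.3333 and S_xy = -569.0000.
Slope b1 = S_xy / S_xx = -569.0000 / 115.3333 = -4.9335.

-4.9335


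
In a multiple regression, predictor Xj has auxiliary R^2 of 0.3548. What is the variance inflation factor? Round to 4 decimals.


VIF = 1 / (1 - 0.3548).
= 1 / 0.6452 = 1.5499.

1.5499


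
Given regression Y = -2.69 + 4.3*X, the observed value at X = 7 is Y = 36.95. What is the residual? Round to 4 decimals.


Fitted value at X = 7 is yhat = -2.69 + 4.3*7 = 27.4100.
Residual = 36.95 - 27.4100 = 9.5400.

9.5400


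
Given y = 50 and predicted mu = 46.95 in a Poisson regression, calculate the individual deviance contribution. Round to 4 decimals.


y/mu = 50/46.95 = 1.064963 (approx.), and ln(50/46.95) = 0.062940.
y * ln(y/mu) = 50 * 0.062940 = 3.147000.
y - mu = 3.05.
D = 2 * (3.147000 - 3.05) = 0.194000, which rounds to 0.1940.

0.1940


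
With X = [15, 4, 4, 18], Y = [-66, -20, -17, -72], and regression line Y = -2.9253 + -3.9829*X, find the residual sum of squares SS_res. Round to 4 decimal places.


Predicted values from Y = -2.9253 + -3.9829*X.
Residuals: [-3.3312, -1.1431, 1.8569, 2.6175].
SSres = 22.7030.

22.7030


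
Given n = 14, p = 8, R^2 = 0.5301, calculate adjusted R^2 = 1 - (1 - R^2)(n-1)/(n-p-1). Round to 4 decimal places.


Using the formula:
(1 - 0.5301) = 0.4699.
Multiply by 13/5: 0.4699 * 13 = 6.1087, then 6.1087 / 5 = 1.2217.
Adj R^2 = 1 - 1.2217 = -0.2217.

-0.2217


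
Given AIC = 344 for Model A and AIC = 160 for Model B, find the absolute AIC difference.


Absolute difference = |344 - 160| = 184.
The model with lower AIC (B) is preferred.

184


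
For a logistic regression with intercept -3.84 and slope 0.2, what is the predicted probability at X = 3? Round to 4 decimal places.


Compute z = -3.84 + (0.2)(3) = -3.2400.
exp(-z) = 25.5337.
P = 1/(1 + 25.5337) = 0.0377.

0.0377


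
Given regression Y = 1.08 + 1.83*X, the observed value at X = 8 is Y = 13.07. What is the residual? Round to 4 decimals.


Predicted = 1.08 + 1.83 * 8 = 15.7200.
Residual = 13.07 - 15.7200 = -2.6500.

-2.6500


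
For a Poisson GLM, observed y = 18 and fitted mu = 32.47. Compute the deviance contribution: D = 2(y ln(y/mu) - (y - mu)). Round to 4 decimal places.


First: ln(18/32.47) = -0.589945.
Then: 18 * -0.589945 = -10.619010.
y - mu = 18 - 32.47 = -14.47.
D = 2(-10.619010 - -14.47) = 7.701980, which rounds to 7.7020.

7.7020


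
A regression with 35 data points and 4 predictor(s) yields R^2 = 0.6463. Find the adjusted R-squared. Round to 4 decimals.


Plug in: Adj R^2 = 1 - (1 - 0.6463) * 34/30.
= 1 - 0.3537 * 34/30
= 1 - 12.0258 / 30
= 1 - 0.4009 = 0.5991.

0.5991


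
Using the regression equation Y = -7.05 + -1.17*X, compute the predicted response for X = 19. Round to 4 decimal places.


Plug X = 19 into Y = -7.05 + -1.17*X:
Y = -7.05 + -22.2300 = -29.2800.

-29.2800


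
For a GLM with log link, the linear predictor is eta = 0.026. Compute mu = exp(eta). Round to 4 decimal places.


Apply the inverse link:
mu = e^0.026 = 1.0263.

1.0263


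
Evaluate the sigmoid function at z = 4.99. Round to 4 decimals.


Compute exp(-4.9900) = 0.0068.
Sigmoid = 1 / (1 + 0.0068) = 1 / 1.0068 = 0.9932.

0.9932


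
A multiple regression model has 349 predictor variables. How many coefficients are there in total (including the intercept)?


Including the intercept, the model has 349 predictor coefficients + 1 intercept.
Total = 350.

350


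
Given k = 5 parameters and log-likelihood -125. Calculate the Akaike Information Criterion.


AIC = 2*5 - 2*(-125).
= 10 + 250 = 260.

260


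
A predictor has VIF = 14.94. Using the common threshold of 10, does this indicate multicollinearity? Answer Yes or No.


Check: VIF = 14.94 vs threshold = 10.
Since 14.94 >= 10, the answer is Yes.

Yes


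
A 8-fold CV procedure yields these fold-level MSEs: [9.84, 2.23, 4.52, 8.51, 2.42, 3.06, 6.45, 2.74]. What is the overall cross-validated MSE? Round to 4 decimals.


Total MSE across folds = 39.7700.
CV-MSE = 39.7700/8 = 4.9713.

4.9713


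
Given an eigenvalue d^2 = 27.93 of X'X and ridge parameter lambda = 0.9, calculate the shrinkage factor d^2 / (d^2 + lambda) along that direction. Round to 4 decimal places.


Compute the denominator: 27.93 + 0.9 = 28.8300.
Shrinkage factor = 27.93 / 28.8300 = 0.9688.

0.9688


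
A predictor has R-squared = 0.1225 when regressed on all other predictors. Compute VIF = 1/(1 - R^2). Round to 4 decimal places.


Denominator: 1 - 0.1225 = 0.8775.
VIF = 1 / 0.8775 = 1.1396.

1.1396


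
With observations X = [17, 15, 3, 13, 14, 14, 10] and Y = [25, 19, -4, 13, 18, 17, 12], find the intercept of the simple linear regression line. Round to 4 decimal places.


First find the slope: b1 = 1.9496.
Means: xbar = 12.2857, ybar = 14.2857.
b0 = ybar - b1 * xbar = 14.2857 - 1.9496 * 12.2857 = -9.6659.

-9.6659


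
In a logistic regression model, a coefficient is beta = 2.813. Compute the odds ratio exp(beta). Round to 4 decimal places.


Odds ratio = exp(beta) = exp(2.813).
= 16.6598.

16.6598


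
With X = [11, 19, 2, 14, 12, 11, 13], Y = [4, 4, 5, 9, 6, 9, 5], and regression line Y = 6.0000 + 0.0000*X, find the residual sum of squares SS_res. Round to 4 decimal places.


For each point, residual = actual - predicted.
Residuals: [-2.0000, -2.0000, -1.0000, 3.0000, 0.0000, 3.0000, -1.0000].
Sum of squared residuals = 28.0000.

28.0000


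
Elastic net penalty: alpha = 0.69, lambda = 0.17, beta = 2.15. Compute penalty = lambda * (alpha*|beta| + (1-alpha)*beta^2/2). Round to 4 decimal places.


Compute:
L1 = 0.69 * 2.15 = 1.4835.
L2 = 0.31 * 2.15^2 / 2 = 0.7165.
Penalty = 0.17 * (1.4835 + 0.7165) = 0.3740.

0.3740


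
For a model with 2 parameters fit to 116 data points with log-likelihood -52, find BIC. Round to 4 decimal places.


ln(116) = 4.753590.
k * ln(n) = 2 * 4.753590 = 9.507180.
-2L = 104.
BIC = 9.507180 + 104 = 113.507180, which rounds to 113.5072.

113.5072


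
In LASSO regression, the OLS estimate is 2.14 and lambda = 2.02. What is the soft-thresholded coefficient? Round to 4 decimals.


|beta_OLS| = 2.14.
lambda = 2.02.
Since |beta| > lambda, coefficient = sign(beta)*(|beta| - lambda) = 0.1200.
Result = 0.1200.

0.1200


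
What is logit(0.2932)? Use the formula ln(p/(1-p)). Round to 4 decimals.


1 - p = 0.7068.
p/(1-p) = 0.4148.
logit = ln(0.4148) = -0.8799.

-0.8799


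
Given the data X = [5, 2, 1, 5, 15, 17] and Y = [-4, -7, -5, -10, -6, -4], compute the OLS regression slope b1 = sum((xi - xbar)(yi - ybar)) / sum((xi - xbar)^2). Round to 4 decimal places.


First compute the means: xbar = 7.5000, ybar = -6.0000.
Then S_xx = sum((xi - xbar)^2) = 231.5000.
S_xy = sum((xi - xbar)(yi - ybar)) = 23.0000.
b1 = S_xy / S_xx = 23.0000 / 231.5000 = 0.0994.

0.0994


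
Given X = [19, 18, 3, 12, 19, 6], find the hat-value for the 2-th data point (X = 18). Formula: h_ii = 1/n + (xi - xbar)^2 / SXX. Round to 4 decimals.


Compute xbar = 12.8333 with n = 6 observations.
SXX = 246.8333.
Leverage = 1/6 + (18 - 12.8333)^2/246.8333 = 0.2748.

0.2748


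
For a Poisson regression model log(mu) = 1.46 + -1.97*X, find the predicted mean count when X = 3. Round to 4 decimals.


eta = 1.46 + -1.97 * 3 = -4.4500.
mu = exp(-4.4500) = 0.0117.

0.0117


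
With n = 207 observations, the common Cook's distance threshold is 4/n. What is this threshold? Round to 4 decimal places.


Using the rule of thumb:
Threshold = 4 / 207 = 0.0193.

0.0193


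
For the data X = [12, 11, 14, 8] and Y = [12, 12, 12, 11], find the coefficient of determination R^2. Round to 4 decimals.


The fitted line is Y = 9.8000 + 0.1733*X.
SSres = 0.1867, SStot = 0.7500.
R^2 = 1 - SSres/SStot = 0.7511.

0.7511


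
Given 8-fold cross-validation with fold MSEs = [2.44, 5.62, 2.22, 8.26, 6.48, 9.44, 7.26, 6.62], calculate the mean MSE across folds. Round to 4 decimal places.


Total MSE across folds = 48.3400.
CV-MSE = 48.3400/8 = 6.0425.

6.0425


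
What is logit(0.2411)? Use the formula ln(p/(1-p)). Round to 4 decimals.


1 - p = 0.7589.
p/(1-p) = 0.3177.
logit = ln(0.3177) = -1.1467.

-1.1467


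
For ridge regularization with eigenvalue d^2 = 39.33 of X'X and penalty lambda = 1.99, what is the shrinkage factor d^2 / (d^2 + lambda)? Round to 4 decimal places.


d^2 + lambda = 39.33 + 1.99 = 41.3200.
Shrinkage factor = 39.33/41.3200 = 0.9518.

0.9518


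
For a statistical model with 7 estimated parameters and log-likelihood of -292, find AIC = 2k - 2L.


AIC = 2k - 2*loglik = 2(7) - 2(-292).
= 14 + 584 = 598.

598


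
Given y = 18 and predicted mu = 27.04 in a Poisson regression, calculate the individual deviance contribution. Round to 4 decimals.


y/mu = 18/27.04 = 0.665680 (approx.), and ln(18/27.04) = -0.406945.
y * ln(y/mu) = 18 * -0.406945 = -7.325010.
y - mu = -9.04.
D = 2 * (-7.325010 - -9.04) = 3.429980, which rounds to 3.4300.

3.4300


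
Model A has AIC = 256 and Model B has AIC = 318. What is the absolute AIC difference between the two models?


Compute |256 - 318| = 62.
Model A has the smaller AIC.

62


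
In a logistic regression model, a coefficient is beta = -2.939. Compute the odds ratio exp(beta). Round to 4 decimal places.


Odds ratio = exp(beta) = exp(-2.939).
= 0.0529.

0.0529


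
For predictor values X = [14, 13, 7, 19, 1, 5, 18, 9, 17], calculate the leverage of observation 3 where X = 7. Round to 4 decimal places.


Mean of X: xbar = 11.4444.
SXX = 316.2222.
For X = 7: h = 1/9 + (7 - 11.4444)^2/316.2222 = 0.1736.

0.1736


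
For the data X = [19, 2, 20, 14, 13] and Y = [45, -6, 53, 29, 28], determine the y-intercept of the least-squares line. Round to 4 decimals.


Compute b1 = 3.1511 from the OLS formula.
With xbar = 13.6000 and ybar = 29.8000, the intercept is:
b0 = 29.8000 - 3.1511 * 13.6000 = -13.0546.

-13.0546


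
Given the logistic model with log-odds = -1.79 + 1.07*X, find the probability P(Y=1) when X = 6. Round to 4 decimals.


Linear predictor: z = -1.79 + 1.07 * 6 = 4.6300.
P = 1/(1 + exp(-4.6300)) = 1/(1 + 0.0098) = 0.9903.

0.9903


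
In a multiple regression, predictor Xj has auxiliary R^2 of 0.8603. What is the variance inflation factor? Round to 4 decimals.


Using VIF = 1/(1 - R^2_j):
1 - 0.8603 = 0.1397.
VIF = 7.1582.

7.1582


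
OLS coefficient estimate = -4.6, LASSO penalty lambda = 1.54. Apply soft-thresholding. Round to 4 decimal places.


Absolute value: |-4.6| = 4.6.
Compare to lambda = 1.54.
Since |beta| > lambda, coefficient = sign(beta)*(|beta| - lambda) = -3.0600.

-3.0600


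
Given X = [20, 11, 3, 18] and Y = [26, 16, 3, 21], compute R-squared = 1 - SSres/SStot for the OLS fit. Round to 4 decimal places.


After computing the OLS fit (b0=0.0674, b1=1.2640):
SSres = 8.5899, SStot = 293.0000.
R^2 = 1 - 8.5899/293.0000 = 0.9707.

0.9707


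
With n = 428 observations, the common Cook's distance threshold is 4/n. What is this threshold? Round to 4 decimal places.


Using the rule of thumb:
Threshold = 4 / 428 = 0.0093.

0.0093


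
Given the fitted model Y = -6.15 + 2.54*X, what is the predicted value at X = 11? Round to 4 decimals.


Plug X = 11 into Y = -6.15 + 2.54*X:
Y = -6.15 + 27.9400 = 21.7900.

21.7900


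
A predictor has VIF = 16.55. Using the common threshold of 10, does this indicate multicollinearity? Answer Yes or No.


The threshold is 10.
VIF = 16.55 is >= 10.
Multicollinearity indication: Yes.

Yes


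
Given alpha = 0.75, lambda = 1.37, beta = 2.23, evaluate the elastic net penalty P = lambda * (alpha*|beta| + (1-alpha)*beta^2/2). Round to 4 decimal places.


alpha * |beta| = 0.75 * 2.23 = 1.6725.
(1-alpha) * beta^2/2 = 0.25 * 4.9729/2 = 0.6216.
Total = 1.37 * (1.6725 + 0.6216) = 3.1429.

3.1429


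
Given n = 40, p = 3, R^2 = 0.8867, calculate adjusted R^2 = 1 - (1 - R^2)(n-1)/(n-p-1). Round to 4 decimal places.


Adjusted R^2 = 1 - (1 - R^2) * (n-1)/(n-p-1).
(1 - R^2) = 0.1133.
(n-1)/(n-p-1) = 39/36.
(1 - R^2) * (n-1) = 0.1133 * 39 = 4.4187.
Divide by (n-p-1): 4.4187 / 36 = 0.1227.
Adj R^2 = 1 - 0.1227 = 0.8773.

0.8773


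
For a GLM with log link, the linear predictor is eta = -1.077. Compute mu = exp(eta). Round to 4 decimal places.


mu = exp(eta) = exp(-1.077).
= 0.3406.

0.3406


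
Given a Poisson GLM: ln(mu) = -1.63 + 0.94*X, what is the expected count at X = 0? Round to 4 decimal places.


Linear predictor: eta = -1.63 + (0.94)(0) = -1.6300.
Expected count: mu = exp(-1.6300) = 0.1959.

0.1959


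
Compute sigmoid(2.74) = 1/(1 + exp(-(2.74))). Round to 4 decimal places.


exp(-2.7400) = 0.0646.
1 + exp(-z) = 1.0646.
sigmoid = 1/1.0646 = 0.9393.

0.9393


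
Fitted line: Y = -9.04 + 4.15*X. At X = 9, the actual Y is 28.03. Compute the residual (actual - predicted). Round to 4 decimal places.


Fitted value at X = 9 is yhat = -9.04 + 4.15*9 = 28.3100.
Residual = 28.03 - 28.3100 = -0.2800.

-0.2800


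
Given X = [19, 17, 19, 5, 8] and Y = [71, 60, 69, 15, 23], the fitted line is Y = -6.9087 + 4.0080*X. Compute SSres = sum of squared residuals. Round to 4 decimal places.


Compute predicted values, then residuals = yi - yhat_i.
Residuals: [1.7567, -1.2273, -0.2433, 1.8687, -2.1553].
SSres = sum(residual^2) = 12.7888.

12.7888


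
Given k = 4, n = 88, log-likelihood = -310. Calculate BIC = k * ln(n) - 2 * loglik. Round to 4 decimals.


ln(88) = 4.477337.
k * ln(n) = 4 * 4.477337 = 17.909348.
-2L = 620.
BIC = 17.909348 + 620 = 637.909348, which rounds to 637.9093.

637.9093


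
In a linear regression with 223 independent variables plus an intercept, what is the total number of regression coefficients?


Total coefficients = number of predictors + 1 (for the intercept).
= 223 + 1 = 224.

224


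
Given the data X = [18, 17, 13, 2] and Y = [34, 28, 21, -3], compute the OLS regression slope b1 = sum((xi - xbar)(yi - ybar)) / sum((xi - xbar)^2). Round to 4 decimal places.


The sample means are xbar = 12.5000 and ybar = 20.0000.
Compute S_xx = 161.0000 and S_xy = 355.0000.
Slope b1 = S_xy / S_xx = 355.0000 / 161.0000 = 2.2050.

2.2050


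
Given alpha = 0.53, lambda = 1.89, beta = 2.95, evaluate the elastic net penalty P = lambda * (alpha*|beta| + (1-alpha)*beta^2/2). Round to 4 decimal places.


Compute:
L1 = 0.53 * 2.95 = 1.5635.
L2 = 0.47 * 2.95^2 / 2 = 2.0451.
Penalty = 1.89 * (1.5635 + 2.0451) = 6.8202.

6.8202


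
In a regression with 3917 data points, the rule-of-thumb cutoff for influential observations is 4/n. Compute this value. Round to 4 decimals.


Using the rule of thumb:
Threshold = 4 / 3917 = 0.0010.

0.0010


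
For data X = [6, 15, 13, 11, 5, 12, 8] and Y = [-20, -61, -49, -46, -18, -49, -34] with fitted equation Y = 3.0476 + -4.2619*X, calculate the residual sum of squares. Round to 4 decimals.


Compute predicted values, then residuals = yi - yhat_i.
Residuals: [2.5238, -0.1191, 3.3571, -2.1667, 0.2619, -0.9048, -2.9524].
SSres = sum(residual^2) = 31.9524.

31.9524


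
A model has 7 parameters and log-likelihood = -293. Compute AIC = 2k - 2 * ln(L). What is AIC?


Compute:
2k = 2*7 = 14.
-2*loglik = -2*(-293) = 586.
AIC = 14 + 586 = 600.

600


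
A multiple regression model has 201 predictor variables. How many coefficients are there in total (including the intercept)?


Each predictor gets one coefficient, plus one intercept.
Total parameters = 201 + 1 = 202.

202


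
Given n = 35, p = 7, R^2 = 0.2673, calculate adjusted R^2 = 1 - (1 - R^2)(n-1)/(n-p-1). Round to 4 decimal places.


Adjusted R^2 = 1 - (1 - R^2) * (n-1)/(n-p-1).
(1 - R^2) = 0.7327.
(n-1)/(n-p-1) = 34/27.
(1 - R^2) * (n-1) = 0.7327 * 34 = 24.9118.
Divide by (n-p-1): 24.9118 / 27 = 0.9227.
Adj R^2 = 1 - 0.9227 = 0.0773.

0.0773


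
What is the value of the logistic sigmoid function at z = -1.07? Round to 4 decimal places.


exp(1.0700) = 2.9154.
1 + exp(-z) = 3.9154.
sigmoid = 1/3.9154 = 0.2554.

0.2554
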